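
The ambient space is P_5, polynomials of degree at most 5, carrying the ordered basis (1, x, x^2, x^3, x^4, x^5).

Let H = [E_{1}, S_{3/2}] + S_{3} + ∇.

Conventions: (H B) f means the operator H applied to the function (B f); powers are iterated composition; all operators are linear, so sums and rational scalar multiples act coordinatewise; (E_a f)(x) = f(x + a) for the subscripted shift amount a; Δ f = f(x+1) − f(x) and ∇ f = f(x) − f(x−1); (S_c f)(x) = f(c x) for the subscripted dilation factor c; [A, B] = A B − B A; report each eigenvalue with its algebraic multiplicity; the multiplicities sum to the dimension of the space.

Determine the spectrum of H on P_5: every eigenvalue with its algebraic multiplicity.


λ = 1 (multiplicity 1), λ = 3 (multiplicity 1), λ = 9 (multiplicity 1), λ = 27 (multiplicity 1), λ = 81 (multiplicity 1), λ = 243 (multiplicity 1)

image of 1: 1
image of x: 3x + 3/2
image of x^2: 9x^2 + (7/2)x + 1/4
image of x^3: 27x^3 + (51/8)x^2 + (21/8)x + 27/8
image of x^4: 81x^4 + (43/4)x^3 + (87/8)x^2 + (73/4)x + 49/16
image of x^5: 243x^5 + (565/32)x^4 + (515/16)x^3 + (1015/16)x^2 + (815/32)x + 243/32
the matrix is upper triangular; its diagonal is (1, 3, 9, 27, 81, 243)
for a triangular matrix the eigenvalues are the diagonal entries, with algebraic multiplicity their repetition count


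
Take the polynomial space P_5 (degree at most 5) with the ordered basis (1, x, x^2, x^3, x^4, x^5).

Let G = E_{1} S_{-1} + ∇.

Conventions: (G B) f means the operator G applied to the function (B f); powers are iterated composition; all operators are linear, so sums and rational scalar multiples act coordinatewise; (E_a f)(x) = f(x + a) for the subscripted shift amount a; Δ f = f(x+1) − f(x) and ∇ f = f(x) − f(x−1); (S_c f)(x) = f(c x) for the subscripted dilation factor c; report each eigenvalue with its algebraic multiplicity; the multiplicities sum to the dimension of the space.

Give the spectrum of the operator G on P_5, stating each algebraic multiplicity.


λ = -1 (multiplicity 3), λ = 1 (multiplicity 3)

image of 1: 1
image of x: -x
image of x^2: x^2 + 4x
image of x^3: -x^3 - 6x
image of x^4: x^4 + 8x^3 + 8x
image of x^5: -x^5 - 20x^3 - 10x
the matrix is upper triangular; its diagonal is (1, -1, 1, -1, 1, -1)
for a triangular matrix the eigenvalues are the diagonal entries, with algebraic multiplicity their repetition count


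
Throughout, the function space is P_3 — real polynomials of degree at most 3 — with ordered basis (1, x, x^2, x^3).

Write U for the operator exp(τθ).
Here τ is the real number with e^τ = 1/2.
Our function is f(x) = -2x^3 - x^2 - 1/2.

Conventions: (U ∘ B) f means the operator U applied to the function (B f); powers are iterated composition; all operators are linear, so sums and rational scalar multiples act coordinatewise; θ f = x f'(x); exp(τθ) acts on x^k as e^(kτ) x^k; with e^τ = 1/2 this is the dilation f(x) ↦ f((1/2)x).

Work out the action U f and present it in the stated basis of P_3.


exp(τθ) x^k = e^(kτ) x^k; with e^τ = 1/2 this sends x^k to (1/2)^k x^k
x^2 ↦ 1/4 x^2
x^3 ↦ 1/8 x^3
applying this coordinatewise to f: exp(τθ) f = -(1/4)x^3 - (1/4)x^2 - 1/2

g(x) = -(1/4)x^3 - (1/4)x^2 - 1/2


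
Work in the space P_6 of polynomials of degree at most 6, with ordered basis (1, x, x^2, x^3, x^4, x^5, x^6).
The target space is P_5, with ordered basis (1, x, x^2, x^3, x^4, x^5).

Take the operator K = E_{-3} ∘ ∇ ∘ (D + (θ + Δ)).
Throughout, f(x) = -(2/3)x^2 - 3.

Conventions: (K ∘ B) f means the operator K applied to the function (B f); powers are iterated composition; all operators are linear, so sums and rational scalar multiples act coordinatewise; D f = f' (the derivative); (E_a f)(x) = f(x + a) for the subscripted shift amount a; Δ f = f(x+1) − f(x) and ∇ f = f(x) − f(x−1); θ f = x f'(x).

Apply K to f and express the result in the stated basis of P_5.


the result is g(x) = -(8/3)x + 20/3

D f = -(4/3)x
θ f = -(4/3)x^2
Δ f = -(4/3)x - 2/3
(θ + Δ) f = -(4/3)x^2 - (4/3)x - 2/3
(D + (θ + Δ)) f = -(4/3)x^2 - (8/3)x - 2/3
∇ (D + (θ + Δ)) f = -(8/3)x - 4/3
E_{-3} ∇ (D + (θ + Δ)) f = -(8/3)x + 20/3


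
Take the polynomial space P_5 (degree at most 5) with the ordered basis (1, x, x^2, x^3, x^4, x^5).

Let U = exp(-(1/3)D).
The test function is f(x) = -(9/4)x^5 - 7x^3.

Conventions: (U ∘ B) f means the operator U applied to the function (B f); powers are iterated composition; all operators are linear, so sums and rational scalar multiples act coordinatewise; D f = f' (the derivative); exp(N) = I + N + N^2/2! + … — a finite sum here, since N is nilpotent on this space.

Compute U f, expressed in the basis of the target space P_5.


the result is g(x) = -(9/4)x^5 + (15/4)x^4 - (19/2)x^3 + (47/6)x^2 - (89/36)x + 29/108

order-1 term: (15/4)x^4 + 7x^2
order-2 term: -(5/2)x^3 - (7/3)x
order-3 term: (5/6)x^2 + 7/27
order-4 term: -(5/36)x
order-5 term: 1/108
the series for exp(-(1/3)D) f terminates at order 5
exp(-(1/3)D) f = -(9/4)x^5 + (15/4)x^4 - (19/2)x^3 + (47/6)x^2 - (89/36)x + 29/108


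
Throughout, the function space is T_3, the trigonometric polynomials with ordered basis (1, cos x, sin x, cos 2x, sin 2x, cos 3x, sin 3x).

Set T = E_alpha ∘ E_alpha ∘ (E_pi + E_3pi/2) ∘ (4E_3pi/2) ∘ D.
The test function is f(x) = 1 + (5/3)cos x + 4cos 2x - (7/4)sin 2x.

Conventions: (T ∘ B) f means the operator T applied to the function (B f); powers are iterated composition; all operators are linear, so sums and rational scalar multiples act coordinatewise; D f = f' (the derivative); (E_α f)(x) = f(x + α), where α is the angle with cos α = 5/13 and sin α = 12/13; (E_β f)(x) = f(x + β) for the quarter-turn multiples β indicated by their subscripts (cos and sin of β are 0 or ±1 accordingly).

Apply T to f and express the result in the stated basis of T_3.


D f = -(5/3)sin x - (7/2)cos 2x - 8sin 2x
E_3pi/2 D f = (5/3)cos x + (7/2)cos 2x + 8sin 2x
(4E_3pi/2) D f = (20/3)cos x + 14cos 2x + 32sin 2x
E_pi ((4E_3pi/2) ∘ D) f = -(20/3)cos x + 14cos 2x + 32sin 2x
E_3pi/2 ((4E_3pi/2) ∘ D) f = (20/3)sin x - 14cos 2x - 32sin 2x
(E_pi + E_3pi/2) ((4E_3pi/2) ∘ D) f = -(20/3)cos x + (20/3)sin x
E_alpha (E_pi + E_3pi/2) ((4E_3pi/2) ∘ D) f = (140/39)cos x + (340/39)sin x
E_alpha E_alpha (E_pi + E_3pi/2) ((4E_3pi/2) ∘ D) f = (4780/507)cos x + (20/507)sin x

g(x) = (4780/507)cos x + (20/507)sin x


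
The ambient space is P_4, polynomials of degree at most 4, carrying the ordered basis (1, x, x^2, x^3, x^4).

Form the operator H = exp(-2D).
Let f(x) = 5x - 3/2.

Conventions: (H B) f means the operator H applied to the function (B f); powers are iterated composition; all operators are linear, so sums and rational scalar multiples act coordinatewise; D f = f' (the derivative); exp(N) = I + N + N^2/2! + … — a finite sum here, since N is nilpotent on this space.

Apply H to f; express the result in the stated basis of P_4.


g(x) = 5x - 23/2

order-1 term: -10
the series for exp(-2D) f terminates at order 1
exp(-2D) f = 5x - 23/2


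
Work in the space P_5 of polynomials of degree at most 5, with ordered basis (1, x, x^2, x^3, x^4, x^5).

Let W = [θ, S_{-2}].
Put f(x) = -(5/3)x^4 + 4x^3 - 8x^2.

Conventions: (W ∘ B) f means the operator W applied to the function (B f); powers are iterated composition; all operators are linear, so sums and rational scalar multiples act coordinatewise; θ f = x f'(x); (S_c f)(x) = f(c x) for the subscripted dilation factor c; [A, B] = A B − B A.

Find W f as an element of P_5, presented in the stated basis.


S_{-2} f = -(80/3)x^4 - 32x^3 - 32x^2
θ S_{-2} f = -(320/3)x^4 - 96x^3 - 64x^2
θ f = -(20/3)x^4 + 12x^3 - 16x^2
S_{-2} θ f = -(320/3)x^4 - 96x^3 - 64x^2
[θ, S_{-2}] f = 0

the result is g(x) = 0


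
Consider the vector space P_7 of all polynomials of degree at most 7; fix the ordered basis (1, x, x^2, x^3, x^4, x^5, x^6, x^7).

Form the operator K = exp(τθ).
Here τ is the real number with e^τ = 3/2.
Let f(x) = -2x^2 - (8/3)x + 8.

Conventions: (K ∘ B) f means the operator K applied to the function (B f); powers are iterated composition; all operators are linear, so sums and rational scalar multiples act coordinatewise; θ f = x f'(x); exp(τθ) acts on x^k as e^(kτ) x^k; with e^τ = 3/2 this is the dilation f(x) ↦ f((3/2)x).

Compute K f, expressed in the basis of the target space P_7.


g(x) = -(9/2)x^2 - 4x + 8

exp(τθ) x^k = e^(kτ) x^k; with e^τ = 3/2 this sends x^k to (3/2)^k x^k
x ↦ 3/2 x
x^2 ↦ 9/4 x^2
applying this coordinatewise to f: exp(τθ) f = -(9/2)x^2 - 4x + 8


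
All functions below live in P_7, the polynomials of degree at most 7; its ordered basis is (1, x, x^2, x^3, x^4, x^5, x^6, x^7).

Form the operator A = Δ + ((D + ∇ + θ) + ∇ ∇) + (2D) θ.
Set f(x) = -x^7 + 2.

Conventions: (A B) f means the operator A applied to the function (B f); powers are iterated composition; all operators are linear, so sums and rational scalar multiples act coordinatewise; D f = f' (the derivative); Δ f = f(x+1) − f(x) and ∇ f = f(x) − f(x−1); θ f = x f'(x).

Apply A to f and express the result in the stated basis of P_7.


the result is g(x) = -7x^7 - 119x^6 - 42x^5 + 140x^4 - 490x^3 + 588x^2 - 434x + 124

Δ f = -7x^6 - 21x^5 - 35x^4 - 35x^3 - 21x^2 - 7x - 1
D f = -7x^6
∇ f = -7x^6 + 21x^5 - 35x^4 + 35x^3 - 21x^2 + 7x - 1
θ f = -7x^7
(D + ∇ + θ) f = -7x^7 - 14x^6 + 21x^5 - 35x^4 + 35x^3 - 21x^2 + 7x - 1
∇ f = -7x^6 + 21x^5 - 35x^4 + 35x^3 - 21x^2 + 7x - 1
∇ ∇ f = -42x^5 + 210x^4 - 490x^3 + 630x^2 - 434x + 126
((D + ∇ + θ) + ∇ ∇) f = -7x^7 - 14x^6 - 21x^5 + 175x^4 - 455x^3 + 609x^2 - 427x + 125
θ f = -7x^7
D θ f = -49x^6
(2D) θ f = -98x^6
(Δ + ((D + ∇ + θ) + ∇ ∇) + (2D) θ) f = -7x^7 - 119x^6 - 42x^5 + 140x^4 - 490x^3 + 588x^2 - 434x + 124


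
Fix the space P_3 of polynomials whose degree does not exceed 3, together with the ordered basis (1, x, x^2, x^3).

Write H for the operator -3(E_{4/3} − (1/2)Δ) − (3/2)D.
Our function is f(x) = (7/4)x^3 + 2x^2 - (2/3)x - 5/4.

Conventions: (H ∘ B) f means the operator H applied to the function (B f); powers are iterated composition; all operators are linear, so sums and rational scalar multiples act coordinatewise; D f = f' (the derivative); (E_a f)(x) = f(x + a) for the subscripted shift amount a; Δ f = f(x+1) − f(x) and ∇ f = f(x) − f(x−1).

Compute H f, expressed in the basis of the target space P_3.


E_{4/3} f = (7/4)x^3 + 9x^2 + 14x + 601/108
Δ f = (21/4)x^2 + (37/4)x + 37/12
(-(1/2)Δ) f = -(21/8)x^2 - (37/8)x - 37/24
(E_{4/3} − (1/2)Δ) f = (7/4)x^3 + (51/8)x^2 + (75/8)x + 869/216
(-3(E_{4/3} − (1/2)Δ)) f = -(21/4)x^3 - (153/8)x^2 - (225/8)x - 869/72
D f = (21/4)x^2 + 4x - 2/3
(-(3/2)D) f = -(63/8)x^2 - 6x + 1
(-3(E_{4/3} − (1/2)Δ) − (3/2)D) f = -(21/4)x^3 - 27x^2 - (273/8)x - 797/72

the image equals g(x) = -(21/4)x^3 - 27x^2 - (273/8)x - 797/72


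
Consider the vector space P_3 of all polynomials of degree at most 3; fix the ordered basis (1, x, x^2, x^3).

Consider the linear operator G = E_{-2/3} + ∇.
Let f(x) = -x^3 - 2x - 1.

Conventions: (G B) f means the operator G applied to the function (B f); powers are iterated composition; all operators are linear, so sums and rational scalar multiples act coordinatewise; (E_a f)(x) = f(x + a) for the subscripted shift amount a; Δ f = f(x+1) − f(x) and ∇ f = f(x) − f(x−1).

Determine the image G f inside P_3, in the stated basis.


E_{-2/3} f = -x^3 + 2x^2 - (10/3)x + 17/27
∇ f = -3x^2 + 3x - 3
(E_{-2/3} + ∇) f = -x^3 - x^2 - (1/3)x - 64/27

g(x) = -x^3 - x^2 - (1/3)x - 64/27


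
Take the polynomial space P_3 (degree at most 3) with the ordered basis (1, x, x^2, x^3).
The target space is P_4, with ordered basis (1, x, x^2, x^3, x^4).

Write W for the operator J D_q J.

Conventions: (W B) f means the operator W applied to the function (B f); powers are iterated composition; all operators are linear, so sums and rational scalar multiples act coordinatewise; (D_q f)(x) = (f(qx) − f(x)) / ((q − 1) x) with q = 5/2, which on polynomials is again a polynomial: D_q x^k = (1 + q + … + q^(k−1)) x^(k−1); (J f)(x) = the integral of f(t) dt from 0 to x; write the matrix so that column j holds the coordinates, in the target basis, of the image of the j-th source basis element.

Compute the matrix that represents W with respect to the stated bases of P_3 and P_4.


image of 1: x
image of x: (7/8)x^2
image of x^2: (13/12)x^3
image of x^3: (203/128)x^4
each image's coordinates form column j of the matrix

the matrix is [[0, 0, 0, 0]; [1, 0, 0, 0]; [0, 7/8, 0, 0]; [0, 0, 13/12, 0]; [0, 0, 0, 203/128]] (rows listed top to bottom)


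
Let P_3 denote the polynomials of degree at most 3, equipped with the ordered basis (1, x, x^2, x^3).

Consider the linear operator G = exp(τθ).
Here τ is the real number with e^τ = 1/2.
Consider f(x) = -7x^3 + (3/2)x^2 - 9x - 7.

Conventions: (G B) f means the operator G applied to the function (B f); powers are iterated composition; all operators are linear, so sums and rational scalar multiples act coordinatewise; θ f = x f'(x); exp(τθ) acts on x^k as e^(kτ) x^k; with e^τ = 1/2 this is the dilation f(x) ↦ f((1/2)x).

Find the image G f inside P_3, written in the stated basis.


exp(τθ) x^k = e^(kτ) x^k; with e^τ = 1/2 this sends x^k to (1/2)^k x^k
x ↦ 1/2 x
x^2 ↦ 1/4 x^2
x^3 ↦ 1/8 x^3
applying this coordinatewise to f: exp(τθ) f = -(7/8)x^3 + (3/8)x^2 - (9/2)x - 7

the result is g(x) = -(7/8)x^3 + (3/8)x^2 - (9/2)x - 7


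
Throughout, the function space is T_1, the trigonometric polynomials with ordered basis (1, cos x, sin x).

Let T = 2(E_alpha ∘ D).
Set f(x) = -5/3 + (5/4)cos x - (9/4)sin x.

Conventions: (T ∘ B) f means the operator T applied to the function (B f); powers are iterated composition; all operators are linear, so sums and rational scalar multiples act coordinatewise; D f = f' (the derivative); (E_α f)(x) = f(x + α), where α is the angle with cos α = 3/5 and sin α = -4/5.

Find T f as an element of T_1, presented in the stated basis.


g(x) = -(7/10)cos x - (51/10)sin x

D f = -(9/4)cos x - (5/4)sin x
E_alpha D f = -(7/20)cos x - (51/20)sin x
(2(E_alpha ∘ D)) f = -(7/10)cos x - (51/10)sin x


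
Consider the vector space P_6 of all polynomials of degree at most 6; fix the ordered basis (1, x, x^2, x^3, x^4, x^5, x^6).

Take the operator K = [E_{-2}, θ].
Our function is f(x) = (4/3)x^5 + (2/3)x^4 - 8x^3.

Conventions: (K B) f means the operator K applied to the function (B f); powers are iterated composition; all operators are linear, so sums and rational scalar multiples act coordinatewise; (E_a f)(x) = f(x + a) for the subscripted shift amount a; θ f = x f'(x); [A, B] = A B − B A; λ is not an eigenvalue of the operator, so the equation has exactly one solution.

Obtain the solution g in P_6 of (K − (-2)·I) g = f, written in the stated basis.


write g with unknown coordinates in the stated basis and equate coefficients in (K − (-2)·I) g = f
solving from the highest basis element down gives g = (2/3)x^5 + (11/3)x^4 - 16x^3 - 56x^2 + (448/3)x + 352/3
check: K g = -(20/3)x^4 + 24x^3 + 112x^2 - (896/3)x - 704/3
so K g − (-2)·g = (4/3)x^5 + (2/3)x^4 - 8x^3 = f ✓

g(x) = (2/3)x^5 + (11/3)x^4 - 16x^3 - 56x^2 + (448/3)x + 352/3


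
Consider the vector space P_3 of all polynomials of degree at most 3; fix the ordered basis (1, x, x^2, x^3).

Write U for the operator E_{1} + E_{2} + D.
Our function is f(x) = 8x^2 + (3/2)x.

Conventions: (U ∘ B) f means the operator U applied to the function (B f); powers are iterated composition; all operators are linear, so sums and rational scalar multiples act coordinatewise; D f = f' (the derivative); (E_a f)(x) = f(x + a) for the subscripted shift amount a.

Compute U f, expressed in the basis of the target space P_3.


the result is g(x) = 16x^2 + 67x + 46

E_{1} f = 8x^2 + (35/2)x + 19/2
E_{2} f = 8x^2 + (67/2)x + 35
D f = 16x + 3/2
(E_{1} + E_{2} + D) f = 16x^2 + 67x + 46


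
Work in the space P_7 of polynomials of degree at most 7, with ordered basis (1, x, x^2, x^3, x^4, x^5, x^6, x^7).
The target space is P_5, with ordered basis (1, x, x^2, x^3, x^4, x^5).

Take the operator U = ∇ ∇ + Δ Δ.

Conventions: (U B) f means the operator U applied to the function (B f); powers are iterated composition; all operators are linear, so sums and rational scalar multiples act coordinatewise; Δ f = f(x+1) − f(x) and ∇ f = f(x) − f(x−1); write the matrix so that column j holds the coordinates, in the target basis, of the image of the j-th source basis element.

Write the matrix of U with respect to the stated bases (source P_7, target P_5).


the matrix is [[0, 0, 4, 0, 28, 0, 124, 0]; [0, 0, 0, 12, 0, 140, 0, 868]; [0, 0, 0, 0, 24, 0, 420, 0]; [0, 0, 0, 0, 0, 40, 0, 980]; [0, 0, 0, 0, 0, 0, 60, 0]; [0, 0, 0, 0, 0, 0, 0, 84]] (rows listed top to bottom)

image of 1: 0
image of x: 0
image of x^2: 4
image of x^3: 12x
image of x^4: 24x^2 + 28
image of x^5: 40x^3 + 140x
image of x^6: 60x^4 + 420x^2 + 124
image of x^7: 84x^5 + 980x^3 + 868x
each image's coordinates form column j of the matrix


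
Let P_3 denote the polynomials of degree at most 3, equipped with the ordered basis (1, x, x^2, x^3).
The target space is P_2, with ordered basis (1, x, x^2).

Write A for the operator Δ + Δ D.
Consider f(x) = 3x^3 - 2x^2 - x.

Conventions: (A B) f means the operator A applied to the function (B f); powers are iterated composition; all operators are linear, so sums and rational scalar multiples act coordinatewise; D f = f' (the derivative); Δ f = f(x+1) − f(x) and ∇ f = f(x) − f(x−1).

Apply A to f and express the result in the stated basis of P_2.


the image equals g(x) = 9x^2 + 23x + 5

Δ f = 9x^2 + 5x
D f = 9x^2 - 4x - 1
Δ D f = 18x + 5
(Δ + Δ D) f = 9x^2 + 23x + 5


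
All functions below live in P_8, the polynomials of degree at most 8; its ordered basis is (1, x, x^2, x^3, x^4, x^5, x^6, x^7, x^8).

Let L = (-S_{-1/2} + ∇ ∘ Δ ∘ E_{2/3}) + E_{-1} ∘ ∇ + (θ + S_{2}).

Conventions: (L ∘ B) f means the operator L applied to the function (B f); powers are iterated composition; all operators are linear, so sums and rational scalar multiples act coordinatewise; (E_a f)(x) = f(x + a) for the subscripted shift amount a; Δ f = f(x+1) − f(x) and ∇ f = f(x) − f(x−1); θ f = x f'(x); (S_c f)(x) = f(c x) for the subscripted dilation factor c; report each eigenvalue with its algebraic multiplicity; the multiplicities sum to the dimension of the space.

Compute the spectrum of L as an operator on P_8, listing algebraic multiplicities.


image of 1: 0
image of x: (7/2)x + 1
image of x^2: (23/4)x^2 + 2x - 1
image of x^3: (89/8)x^3 + 3x^2 - 3x + 11
image of x^4: (319/16)x^4 + 4x^3 - 6x^2 + 44x - 23/3
image of x^5: (1185/32)x^5 + 5x^4 - 10x^3 + 110x^2 - (115/3)x + 1177/27
image of x^6: (4479/64)x^6 + 6x^5 - 15x^4 + 220x^3 - 115x^2 + (2354/9)x - 1127/27
image of x^7: (17281/128)x^7 + 7x^6 - 21x^5 + 385x^4 - (805/3)x^3 + (8239/9)x^2 - (7889/27)x + 13171/81
image of x^8: (67583/256)x^8 + 8x^7 - 28x^6 + 616x^5 - (1610/3)x^4 + (65912/27)x^3 - (31556/27)x^2 + (105368/81)x - 142549/729
the matrix is upper triangular; its diagonal is (0, 7/2, 23/4, 89/8, 319/16, 1185/32, 4479/64, 17281/128, 67583/256)
for a triangular matrix the eigenvalues are the diagonal entries, with algebraic multiplicity their repetition count

λ = 0 (multiplicity 1), λ = 7/2 (multiplicity 1), λ = 23/4 (multiplicity 1), λ = 89/8 (multiplicity 1), λ = 319/16 (multiplicity 1), λ = 1185/32 (multiplicity 1), λ = 4479/64 (multiplicity 1), λ = 17281/128 (multiplicity 1), λ = 67583/256 (multiplicity 1)


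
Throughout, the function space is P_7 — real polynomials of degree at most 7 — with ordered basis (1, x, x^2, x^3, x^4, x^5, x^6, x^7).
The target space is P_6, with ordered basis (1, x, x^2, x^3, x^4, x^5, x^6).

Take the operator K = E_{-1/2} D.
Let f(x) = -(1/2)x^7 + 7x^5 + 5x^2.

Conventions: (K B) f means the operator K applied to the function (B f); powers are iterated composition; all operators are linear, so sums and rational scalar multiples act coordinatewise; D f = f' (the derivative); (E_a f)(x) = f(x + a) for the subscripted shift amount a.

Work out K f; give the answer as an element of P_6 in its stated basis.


the image equals g(x) = -(7/2)x^6 + (21/2)x^5 + (175/8)x^4 - (245/4)x^3 + (1575/32)x^2 - (219/32)x - 367/128

D f = -(7/2)x^6 + 35x^4 + 10x
E_{-1/2} D f = -(7/2)x^6 + (21/2)x^5 + (175/8)x^4 - (245/4)x^3 + (1575/32)x^2 - (219/32)x - 367/128


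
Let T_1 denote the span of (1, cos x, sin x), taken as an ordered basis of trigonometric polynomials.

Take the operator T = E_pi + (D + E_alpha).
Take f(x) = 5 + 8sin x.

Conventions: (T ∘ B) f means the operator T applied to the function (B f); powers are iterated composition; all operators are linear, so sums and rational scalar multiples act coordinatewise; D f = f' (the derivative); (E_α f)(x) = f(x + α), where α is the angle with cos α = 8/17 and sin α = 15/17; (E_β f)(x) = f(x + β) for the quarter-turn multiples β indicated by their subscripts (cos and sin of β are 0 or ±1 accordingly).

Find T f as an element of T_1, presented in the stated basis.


the result is g(x) = 10 + (256/17)cos x - (72/17)sin x

E_pi f = 5 - 8sin x
D f = 8cos x
E_alpha f = 5 + (120/17)cos x + (64/17)sin x
(D + E_alpha) f = 5 + (256/17)cos x + (64/17)sin x
(E_pi + (D + E_alpha)) f = 10 + (256/17)cos x - (72/17)sin x


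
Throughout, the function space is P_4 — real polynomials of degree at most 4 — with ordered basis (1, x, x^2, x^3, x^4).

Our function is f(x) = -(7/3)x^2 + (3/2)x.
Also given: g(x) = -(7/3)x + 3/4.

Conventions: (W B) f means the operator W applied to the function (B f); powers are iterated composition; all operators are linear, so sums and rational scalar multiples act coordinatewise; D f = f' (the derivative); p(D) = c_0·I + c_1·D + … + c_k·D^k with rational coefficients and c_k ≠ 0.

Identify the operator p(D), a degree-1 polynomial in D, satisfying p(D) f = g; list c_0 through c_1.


c_0 = 0, c_1 = 1/2

D^0 f = -(7/3)x^2 + (3/2)x
D^1 f = -(14/3)x + 3/2
matching coefficients of g against c_0 f + c_1 Df + … from the top degree down determines the c_i
solution: c_0 = 0, c_1 = 1/2


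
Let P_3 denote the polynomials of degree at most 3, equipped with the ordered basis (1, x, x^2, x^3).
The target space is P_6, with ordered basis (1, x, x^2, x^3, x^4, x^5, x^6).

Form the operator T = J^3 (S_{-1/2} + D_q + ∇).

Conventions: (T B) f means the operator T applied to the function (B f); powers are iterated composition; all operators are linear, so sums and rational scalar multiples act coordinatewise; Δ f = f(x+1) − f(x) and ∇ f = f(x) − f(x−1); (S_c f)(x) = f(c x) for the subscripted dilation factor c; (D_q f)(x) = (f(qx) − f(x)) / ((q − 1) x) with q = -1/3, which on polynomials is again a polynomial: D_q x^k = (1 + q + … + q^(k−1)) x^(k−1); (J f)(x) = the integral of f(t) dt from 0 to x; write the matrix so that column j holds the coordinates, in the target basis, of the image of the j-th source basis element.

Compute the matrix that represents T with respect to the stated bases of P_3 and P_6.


image of 1: (1/6)x^3
image of x: -(1/48)x^4 + (1/3)x^3
image of x^2: (1/240)x^5 + (1/9)x^4 - (1/6)x^3
image of x^3: -(1/960)x^6 + (17/270)x^5 - (1/8)x^4 + (1/6)x^3
each image's coordinates form column j of the matrix

the matrix is [[0, 0, 0, 0]; [0, 0, 0, 0]; [0, 0, 0, 0]; [1/6, 1/3, -1/6, 1/6]; [0, -1/48, 1/9, -1/8]; [0, 0, 1/240, 17/270]; [0, 0, 0, -1/960]] (rows listed top to bottom)


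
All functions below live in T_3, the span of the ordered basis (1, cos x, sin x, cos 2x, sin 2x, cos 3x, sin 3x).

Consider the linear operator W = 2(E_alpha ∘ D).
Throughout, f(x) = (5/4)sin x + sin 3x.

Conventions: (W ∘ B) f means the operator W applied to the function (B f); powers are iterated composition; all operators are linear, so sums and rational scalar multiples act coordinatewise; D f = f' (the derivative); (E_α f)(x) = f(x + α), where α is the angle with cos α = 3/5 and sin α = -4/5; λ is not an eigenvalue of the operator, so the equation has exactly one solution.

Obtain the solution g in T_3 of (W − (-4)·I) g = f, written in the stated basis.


the result is g(x) = -(15/328)cos x + (35/164)sin x + (351/4306)cos 3x + (191/2153)sin 3x

write g with unknown coordinates in the stated basis and equate coefficients in (W − (-4)·I) g = f
solving from the highest basis element down gives g = -(15/328)cos x + (35/164)sin x + (351/4306)cos 3x + (191/2153)sin 3x
check: W g = (15/82)cos x + (65/164)sin x - (702/2153)cos 3x + (1389/2153)sin 3x
so W g − (-4)·g = (5/4)sin x + sin 3x = f ✓


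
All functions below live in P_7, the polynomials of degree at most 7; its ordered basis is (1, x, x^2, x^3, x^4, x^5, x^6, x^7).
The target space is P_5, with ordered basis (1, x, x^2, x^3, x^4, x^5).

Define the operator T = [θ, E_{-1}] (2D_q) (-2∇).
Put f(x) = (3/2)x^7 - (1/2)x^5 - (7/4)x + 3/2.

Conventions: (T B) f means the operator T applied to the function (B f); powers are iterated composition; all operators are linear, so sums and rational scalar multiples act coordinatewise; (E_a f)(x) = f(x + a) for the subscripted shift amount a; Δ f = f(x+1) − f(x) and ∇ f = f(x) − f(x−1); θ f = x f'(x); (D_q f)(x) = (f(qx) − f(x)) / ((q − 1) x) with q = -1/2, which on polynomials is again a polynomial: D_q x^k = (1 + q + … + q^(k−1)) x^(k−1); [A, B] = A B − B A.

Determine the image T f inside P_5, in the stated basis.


the result is g(x) = -(2205/16)x^4 + (3591/4)x^3 - (17931/8)x^2 + (10503/4)x - 19157/16

∇ f = (21/2)x^6 - (63/2)x^5 + 50x^4 - (95/2)x^3 + (53/2)x^2 - 8x - 3/4
(-2∇) f = -21x^6 + 63x^5 - 100x^4 + 95x^3 - 53x^2 + 16x + 3/2
D_q (-2∇) f = -(441/32)x^5 + (693/16)x^4 - (125/2)x^3 + (285/4)x^2 - (53/2)x + 16
(2D_q) (-2∇) f = -(441/16)x^5 + (693/8)x^4 - 125x^3 + (285/2)x^2 - 53x + 32
E_{-1} (2D_q) (-2∇) f = -(441/16)x^5 + (3591/16)x^4 - (5977/8)x^3 + (10503/8)x^2 - (19157/16)x + 7467/16
θ E_{-1} (2D_q) (-2∇) f = -(2205/16)x^5 + (3591/4)x^4 - (17931/8)x^3 + (10503/4)x^2 - (19157/16)x
θ (2D_q) (-2∇) f = -(2205/16)x^5 + (693/2)x^4 - 375x^3 + 285x^2 - 53x
E_{-1} θ (2D_q) (-2∇) f = -(2205/16)x^5 + (16569/16)x^4 - (25113/8)x^3 + (38937/8)x^2 - (61169/16)x + 19157/16
[θ, E_{-1}] (2D_q) (-2∇) f = -(2205/16)x^4 + (3591/4)x^3 - (17931/8)x^2 + (10503/4)x - 19157/16


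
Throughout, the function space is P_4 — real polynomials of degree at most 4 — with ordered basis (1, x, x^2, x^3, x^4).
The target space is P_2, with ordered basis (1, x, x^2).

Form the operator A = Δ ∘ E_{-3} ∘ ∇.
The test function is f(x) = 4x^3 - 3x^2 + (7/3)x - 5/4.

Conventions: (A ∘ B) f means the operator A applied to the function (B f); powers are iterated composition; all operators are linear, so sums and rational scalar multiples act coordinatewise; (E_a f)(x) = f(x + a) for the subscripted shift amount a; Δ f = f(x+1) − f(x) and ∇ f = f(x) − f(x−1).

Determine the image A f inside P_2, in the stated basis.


g(x) = 24x - 78

∇ f = 12x^2 - 18x + 28/3
E_{-3} ∇ f = 12x^2 - 90x + 514/3
Δ E_{-3} ∇ f = 24x - 78


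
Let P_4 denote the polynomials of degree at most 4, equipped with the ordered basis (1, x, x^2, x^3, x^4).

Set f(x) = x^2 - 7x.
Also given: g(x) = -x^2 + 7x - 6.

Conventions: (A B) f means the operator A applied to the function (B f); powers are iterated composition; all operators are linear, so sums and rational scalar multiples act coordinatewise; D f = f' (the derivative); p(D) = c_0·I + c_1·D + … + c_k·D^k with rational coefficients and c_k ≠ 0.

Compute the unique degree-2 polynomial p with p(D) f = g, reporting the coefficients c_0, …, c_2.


p(D) = -I − 3·D^2, i.e. c_0 = -1, c_1 = 0, c_2 = -3

D^0 f = x^2 - 7x
D^1 f = 2x - 7
D^2 f = 2
matching coefficients of g against c_0 f + c_1 Df + … from the top degree down determines the c_i
solution: c_0 = -1, c_1 = 0, c_2 = -3


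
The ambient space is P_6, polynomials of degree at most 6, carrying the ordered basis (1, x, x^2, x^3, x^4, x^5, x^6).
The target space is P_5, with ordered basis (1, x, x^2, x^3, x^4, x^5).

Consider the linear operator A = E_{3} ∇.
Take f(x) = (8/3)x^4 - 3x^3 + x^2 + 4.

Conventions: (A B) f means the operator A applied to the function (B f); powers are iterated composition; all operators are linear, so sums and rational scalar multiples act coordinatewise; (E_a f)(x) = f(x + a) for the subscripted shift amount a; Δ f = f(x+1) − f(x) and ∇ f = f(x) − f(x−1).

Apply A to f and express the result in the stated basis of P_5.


g(x) = (32/3)x^3 + 71x^2 + (479/3)x + 364/3

∇ f = (32/3)x^3 - 25x^2 + (65/3)x - 20/3
E_{3} ∇ f = (32/3)x^3 + 71x^2 + (479/3)x + 364/3


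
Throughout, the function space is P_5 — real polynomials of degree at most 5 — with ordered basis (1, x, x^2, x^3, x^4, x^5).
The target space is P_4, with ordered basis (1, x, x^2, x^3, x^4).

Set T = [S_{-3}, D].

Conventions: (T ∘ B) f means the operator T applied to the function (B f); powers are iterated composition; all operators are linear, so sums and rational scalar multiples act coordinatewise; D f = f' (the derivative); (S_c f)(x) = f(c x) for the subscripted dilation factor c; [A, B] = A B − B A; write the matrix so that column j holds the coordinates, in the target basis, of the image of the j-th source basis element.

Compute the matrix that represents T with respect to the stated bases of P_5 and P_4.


image of 1: 0
image of x: 4
image of x^2: -24x
image of x^3: 108x^2
image of x^4: -432x^3
image of x^5: 1620x^4
each image's coordinates form column j of the matrix

the matrix is [[0, 4, 0, 0, 0, 0]; [0, 0, -24, 0, 0, 0]; [0, 0, 0, 108, 0, 0]; [0, 0, 0, 0, -432, 0]; [0, 0, 0, 0, 0, 1620]] (rows listed top to bottom)


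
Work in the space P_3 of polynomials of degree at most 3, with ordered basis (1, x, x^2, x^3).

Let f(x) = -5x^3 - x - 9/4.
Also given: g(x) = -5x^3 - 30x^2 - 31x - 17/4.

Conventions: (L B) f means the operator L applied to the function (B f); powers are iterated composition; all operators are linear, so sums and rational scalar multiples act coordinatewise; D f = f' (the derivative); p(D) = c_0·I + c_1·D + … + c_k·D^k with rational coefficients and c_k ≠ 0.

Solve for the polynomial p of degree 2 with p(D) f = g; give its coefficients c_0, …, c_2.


D^0 f = -5x^3 - x - 9/4
D^1 f = -15x^2 - 1
D^2 f = -30x
matching coefficients of g against c_0 f + c_1 Df + … from the top degree down determines the c_i
solution: c_0 = 1, c_1 = 2, c_2 = 1

p(D) = I + 2·D + D^2, i.e. c_0 = 1, c_1 = 2, c_2 = 1


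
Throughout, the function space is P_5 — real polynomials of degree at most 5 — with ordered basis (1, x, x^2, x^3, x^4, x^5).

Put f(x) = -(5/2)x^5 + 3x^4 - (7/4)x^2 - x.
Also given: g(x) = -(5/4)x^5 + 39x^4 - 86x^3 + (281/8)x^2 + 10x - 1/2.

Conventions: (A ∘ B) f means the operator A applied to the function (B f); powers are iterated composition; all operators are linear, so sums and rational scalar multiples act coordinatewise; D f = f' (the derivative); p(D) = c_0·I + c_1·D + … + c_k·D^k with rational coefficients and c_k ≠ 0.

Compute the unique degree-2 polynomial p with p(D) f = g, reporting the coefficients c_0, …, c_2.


D^0 f = -(5/2)x^5 + 3x^4 - (7/4)x^2 - x
D^1 f = -(25/2)x^4 + 12x^3 - (7/2)x - 1
D^2 f = -50x^3 + 36x^2 - 7/2
matching coefficients of g against c_0 f + c_1 Df + … from the top degree down determines the c_i
solution: c_0 = 1/2, c_1 = -3, c_2 = 1

c_0 = 1/2, c_1 = -3, c_2 = 1


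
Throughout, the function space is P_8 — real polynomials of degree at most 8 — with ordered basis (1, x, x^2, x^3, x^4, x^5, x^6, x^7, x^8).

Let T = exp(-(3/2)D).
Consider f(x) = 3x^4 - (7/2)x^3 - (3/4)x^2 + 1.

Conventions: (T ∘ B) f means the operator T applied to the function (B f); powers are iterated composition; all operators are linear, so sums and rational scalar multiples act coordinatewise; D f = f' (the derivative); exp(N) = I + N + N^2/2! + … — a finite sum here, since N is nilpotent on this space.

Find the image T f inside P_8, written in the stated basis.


the result is g(x) = 3x^4 - (43/2)x^3 + (111/2)x^2 - (495/8)x + 421/16

order-1 term: -18x^3 + (63/4)x^2 + (9/4)x
order-2 term: (81/2)x^2 - (189/8)x - 27/16
order-3 term: -(81/2)x + 189/16
order-4 term: 243/16
the series for exp(-(3/2)D) f terminates at order 4
exp(-(3/2)D) f = 3x^4 - (43/2)x^3 + (111/2)x^2 - (495/8)x + 421/16


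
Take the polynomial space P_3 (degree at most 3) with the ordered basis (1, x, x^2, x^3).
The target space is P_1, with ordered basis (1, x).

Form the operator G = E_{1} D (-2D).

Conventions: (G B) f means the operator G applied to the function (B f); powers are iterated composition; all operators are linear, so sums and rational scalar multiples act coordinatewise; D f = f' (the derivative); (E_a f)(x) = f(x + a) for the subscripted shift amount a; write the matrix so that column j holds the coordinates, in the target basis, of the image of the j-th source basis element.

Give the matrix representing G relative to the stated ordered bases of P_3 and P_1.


the matrix is [[0, 0, -4, -12]; [0, 0, 0, -12]] (rows listed top to bottom)

image of 1: 0
image of x: 0
image of x^2: -4
image of x^3: -12x - 12
each image's coordinates form column j of the matrix


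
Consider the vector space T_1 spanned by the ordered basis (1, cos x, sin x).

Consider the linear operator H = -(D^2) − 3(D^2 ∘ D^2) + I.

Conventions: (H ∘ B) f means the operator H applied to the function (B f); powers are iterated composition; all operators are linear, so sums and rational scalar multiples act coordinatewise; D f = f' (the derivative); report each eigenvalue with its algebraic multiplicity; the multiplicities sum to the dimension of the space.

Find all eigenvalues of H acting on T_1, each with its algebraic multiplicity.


image of 1: 1
image of cos x: -cos x
image of sin x: -sin x
the matrix is diagonal; its diagonal is (1, -1, -1)
for a triangular matrix the eigenvalues are the diagonal entries, with algebraic multiplicity their repetition count

λ = -1 (multiplicity 2), λ = 1 (multiplicity 1)


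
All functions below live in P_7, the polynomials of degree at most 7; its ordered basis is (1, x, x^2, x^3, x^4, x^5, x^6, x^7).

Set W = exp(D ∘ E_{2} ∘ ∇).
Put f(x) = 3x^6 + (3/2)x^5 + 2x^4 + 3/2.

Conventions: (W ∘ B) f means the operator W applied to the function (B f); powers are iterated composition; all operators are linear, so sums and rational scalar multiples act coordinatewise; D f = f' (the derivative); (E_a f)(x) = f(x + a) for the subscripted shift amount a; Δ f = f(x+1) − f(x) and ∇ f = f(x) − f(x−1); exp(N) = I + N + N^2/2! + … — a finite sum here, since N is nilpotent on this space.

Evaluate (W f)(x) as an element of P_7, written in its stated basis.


the image equals g(x) = 3x^6 + (3/2)x^5 + 92x^4 + 570x^3 + 1959x^2 + 4962x + 6332

order-1 term: 90x^4 + 570x^3 + 1419x^2 + 1632x + 1453/2
order-2 term: 540x^2 + 3330x + 5244
order-3 term: 360
the series for exp(D ∘ E_{2} ∘ ∇) f terminates at order 3
exp(D ∘ E_{2} ∘ ∇) f = 3x^6 + (3/2)x^5 + 92x^4 + 570x^3 + 1959x^2 + 4962x + 6332


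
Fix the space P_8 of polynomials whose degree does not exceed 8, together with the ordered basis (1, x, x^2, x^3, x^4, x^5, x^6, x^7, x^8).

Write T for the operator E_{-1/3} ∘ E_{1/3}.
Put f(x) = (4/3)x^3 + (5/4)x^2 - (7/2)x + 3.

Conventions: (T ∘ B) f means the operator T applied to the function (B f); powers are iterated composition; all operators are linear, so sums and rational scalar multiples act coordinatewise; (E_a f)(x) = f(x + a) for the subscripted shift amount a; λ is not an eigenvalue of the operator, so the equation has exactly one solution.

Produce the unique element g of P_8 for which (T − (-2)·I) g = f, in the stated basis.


write g with unknown coordinates in the stated basis and equate coefficients in (T − (-2)·I) g = f
solving from the highest basis element down gives g = (4/9)x^3 + (5/12)x^2 - (7/6)x + 1
check: T g = (4/9)x^3 + (5/12)x^2 - (7/6)x + 1
so T g − (-2)·g = (4/3)x^3 + (5/4)x^2 - (7/2)x + 3 = f ✓

g(x) = (4/9)x^3 + (5/12)x^2 - (7/6)x + 1


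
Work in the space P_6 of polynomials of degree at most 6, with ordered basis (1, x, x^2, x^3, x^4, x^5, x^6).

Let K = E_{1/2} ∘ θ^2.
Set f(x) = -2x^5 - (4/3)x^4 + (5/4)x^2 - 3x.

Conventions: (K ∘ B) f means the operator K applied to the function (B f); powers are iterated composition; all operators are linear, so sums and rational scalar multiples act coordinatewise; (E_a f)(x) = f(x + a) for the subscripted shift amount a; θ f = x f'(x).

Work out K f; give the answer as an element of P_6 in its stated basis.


the result is g(x) = -50x^5 - (439/3)x^4 - (503/3)x^3 - (179/2)x^2 - (583/24)x - 151/48

θ f = -10x^5 - (16/3)x^4 + (5/2)x^2 - 3x
θ θ f = -50x^5 - (64/3)x^4 + 5x^2 - 3x
E_{1/2} θ^2 f = -50x^5 - (439/3)x^4 - (503/3)x^3 - (179/2)x^2 - (583/24)x - 151/48


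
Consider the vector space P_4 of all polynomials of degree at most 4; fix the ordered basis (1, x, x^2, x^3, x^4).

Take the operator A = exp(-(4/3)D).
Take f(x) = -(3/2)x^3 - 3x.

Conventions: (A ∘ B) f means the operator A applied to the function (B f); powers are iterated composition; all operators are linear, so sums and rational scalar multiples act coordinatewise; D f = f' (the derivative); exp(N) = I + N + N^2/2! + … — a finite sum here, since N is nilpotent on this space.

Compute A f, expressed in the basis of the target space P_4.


order-1 term: 6x^2 + 4
order-2 term: -8x
order-3 term: 32/9
the series for exp(-(4/3)D) f terminates at order 3
exp(-(4/3)D) f = -(3/2)x^3 + 6x^2 - 11x + 68/9

the image equals g(x) = -(3/2)x^3 + 6x^2 - 11x + 68/9


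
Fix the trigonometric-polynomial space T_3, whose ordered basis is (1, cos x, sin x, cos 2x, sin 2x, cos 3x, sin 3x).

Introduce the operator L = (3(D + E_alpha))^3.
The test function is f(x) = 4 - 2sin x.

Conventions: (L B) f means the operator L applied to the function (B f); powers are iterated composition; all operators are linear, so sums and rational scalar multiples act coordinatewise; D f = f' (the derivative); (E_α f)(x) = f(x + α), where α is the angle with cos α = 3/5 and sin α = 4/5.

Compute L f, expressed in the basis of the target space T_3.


D f = -2cos x
E_alpha f = 4 - (8/5)cos x - (6/5)sin x
(D + E_alpha) f = 4 - (18/5)cos x - (6/5)sin x
(3(D + E_alpha)) f = 12 - (54/5)cos x - (18/5)sin x
D (3(D + E_alpha)) f = -(18/5)cos x + (54/5)sin x
E_alpha (3(D + E_alpha)) f = 12 - (234/25)cos x + (162/25)sin x
(D + E_alpha) (3(D + E_alpha)) f = 12 - (324/25)cos x + (432/25)sin x
(3(D + E_alpha)) (3(D + E_alpha)) f = 36 - (972/25)cos x + (1296/25)sin x
D (3(D + E_alpha)) (3(D + E_alpha)) f = (1296/25)cos x + (972/25)sin x
E_alpha (3(D + E_alpha)) (3(D + E_alpha)) f = 36 + (2268/125)cos x + (7776/125)sin x
(D + E_alpha) (3(D + E_alpha)) (3(D + E_alpha)) f = 36 + (8748/125)cos x + (12636/125)sin x
(3(D + E_alpha)) (3(D + E_alpha)) (3(D + E_alpha)) f = 108 + (26244/125)cos x + (37908/125)sin x

the result is g(x) = 108 + (26244/125)cos x + (37908/125)sin x


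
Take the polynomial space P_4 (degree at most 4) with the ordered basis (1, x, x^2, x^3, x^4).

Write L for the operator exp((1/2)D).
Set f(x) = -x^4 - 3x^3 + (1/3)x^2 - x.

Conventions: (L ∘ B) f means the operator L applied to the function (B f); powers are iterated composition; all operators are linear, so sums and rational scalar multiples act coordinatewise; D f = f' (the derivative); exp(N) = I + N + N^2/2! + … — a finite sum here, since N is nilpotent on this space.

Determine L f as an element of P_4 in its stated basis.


the image equals g(x) = -x^4 - 5x^3 - (17/3)x^2 - (41/12)x - 41/48

order-1 term: -2x^3 - (9/2)x^2 + (1/3)x - 1/2
order-2 term: -(3/2)x^2 - (9/4)x + 1/12
order-3 term: -(1/2)x - 3/8
order-4 term: -1/16
the series for exp((1/2)D) f terminates at order 4
exp((1/2)D) f = -x^4 - 5x^3 - (17/3)x^2 - (41/12)x - 41/48


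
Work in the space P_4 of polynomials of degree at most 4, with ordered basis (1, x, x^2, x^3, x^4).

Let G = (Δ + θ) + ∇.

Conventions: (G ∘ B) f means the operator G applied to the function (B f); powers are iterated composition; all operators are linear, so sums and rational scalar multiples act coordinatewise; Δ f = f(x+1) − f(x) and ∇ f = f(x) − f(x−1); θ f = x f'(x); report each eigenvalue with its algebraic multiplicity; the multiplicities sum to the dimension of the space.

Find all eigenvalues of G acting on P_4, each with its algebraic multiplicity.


λ = 0 (multiplicity 1), λ = 1 (multiplicity 1), λ = 2 (multiplicity 1), λ = 3 (multiplicity 1), λ = 4 (multiplicity 1)

image of 1: 0
image of x: x + 2
image of x^2: 2x^2 + 4x
image of x^3: 3x^3 + 6x^2 + 2
image of x^4: 4x^4 + 8x^3 + 8x
the matrix is upper triangular; its diagonal is (0, 1, 2, 3, 4)
for a triangular matrix the eigenvalues are the diagonal entries, with algebraic multiplicity their repetition count
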